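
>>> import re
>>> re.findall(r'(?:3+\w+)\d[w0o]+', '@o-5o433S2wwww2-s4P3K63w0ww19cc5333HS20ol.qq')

Pattern: one or more of a literal '3', then one or more of a word character (non-capturing group); then a digit, then one or more of one of [w0o].
Scanning left to right: at [6:14] → '33S2wwww'; at [19:40] → '3K63w0ww19cc5333HS20o'.
No capturing groups, so `findall` returns the 2 full match strings.

['33S2wwww', '3K63w0ww19cc5333HS20o']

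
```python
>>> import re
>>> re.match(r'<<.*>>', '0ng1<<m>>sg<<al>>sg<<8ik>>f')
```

None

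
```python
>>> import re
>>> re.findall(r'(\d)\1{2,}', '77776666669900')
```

['7', '6']

The backreference `\1` re-matches whatever the first group consumed, character for character.
Scanning left to right: at [0:4] match '7777', group 1 = '7'; at [4:10] match '666666', group 1 = '6'.
Because there's exactly one group, `findall` drops the full match and keeps group 1 from each hit.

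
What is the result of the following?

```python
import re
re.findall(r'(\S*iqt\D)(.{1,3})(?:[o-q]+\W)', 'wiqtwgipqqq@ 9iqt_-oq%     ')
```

`findall` packs the 2 group values into a tuple for every match.

[('wiqtw', 'gip'), ('9iqt_', '-o')]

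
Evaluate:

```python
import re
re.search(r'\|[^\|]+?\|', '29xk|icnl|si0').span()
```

The match spans [4:10] → '|icnl|'.

(4, 10)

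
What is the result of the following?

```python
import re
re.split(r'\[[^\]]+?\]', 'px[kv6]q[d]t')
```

Each match becomes a cut point; 3 segments remain.

['px', 'q', 't']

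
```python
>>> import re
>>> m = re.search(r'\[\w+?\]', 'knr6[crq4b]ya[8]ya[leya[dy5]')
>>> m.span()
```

The match spans [4:11] → '[crq4b]'.

(4, 11)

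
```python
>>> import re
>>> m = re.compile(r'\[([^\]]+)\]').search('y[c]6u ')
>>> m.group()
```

'[c]'

`re.search` scans for the first position where the pattern succeeds.
The match spans [1:4] → '[c]'.
Captured: group 1 = 'c'.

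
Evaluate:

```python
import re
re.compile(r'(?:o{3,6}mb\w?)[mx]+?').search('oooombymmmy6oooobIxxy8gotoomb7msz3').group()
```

'oooombym'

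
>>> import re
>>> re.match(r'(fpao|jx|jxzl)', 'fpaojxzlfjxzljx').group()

'fpao'

With `match`, the pattern is implicitly anchored at the beginning.
The match spans [0:4] → 'fpao'.
Captured: group 1 = 'fpao'.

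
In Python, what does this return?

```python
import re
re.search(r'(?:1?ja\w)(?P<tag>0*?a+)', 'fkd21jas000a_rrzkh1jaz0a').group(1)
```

The pattern matches optionally a literal '1', then the literal 'ja', then a word character (non-capturing group); then zero or more of the literal '0' (lazy), then one or more of the literal 'a' (captured as 'tag').
`re.search` scans for the first position where the pattern succeeds.
The match spans [4:12] → '1jas000a'.
Captured: group 1 = '000a'.

'000a'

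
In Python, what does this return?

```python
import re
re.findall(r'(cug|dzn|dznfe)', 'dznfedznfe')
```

['dzn', 'dzn']

`|` is ordered: at each position the engine commits to the first alternative that works.
Matches: at [0:3] match 'dzn', group 1 = 'dzn'; at [5:8] match 'dzn', group 1 = 'dzn'.
One capturing group, so `findall` returns just the captured substring from each match — 2 in all.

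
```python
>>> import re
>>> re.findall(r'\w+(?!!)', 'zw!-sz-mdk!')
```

['z', 'sz', 'md']

Because the assertion is negative and zero-width, positions next to the forbidden text are skipped.
Since nothing is captured, `findall` lists the 3 matched substrings directly.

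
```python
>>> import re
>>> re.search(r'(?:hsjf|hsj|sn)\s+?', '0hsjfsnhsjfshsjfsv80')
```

Here nothing in the string fits, so the call returns None.

None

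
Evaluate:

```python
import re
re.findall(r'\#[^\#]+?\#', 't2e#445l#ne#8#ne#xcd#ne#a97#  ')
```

['#445l#', '#8#', '#xcd#', '#a97#']

Walking the string: at [3:9] → '#445l#'; at [11:14] → '#8#'; at [16:21] → '#xcd#'; at [23:28] → '#a97#'.
No capturing groups, so `findall` returns the 4 full match strings.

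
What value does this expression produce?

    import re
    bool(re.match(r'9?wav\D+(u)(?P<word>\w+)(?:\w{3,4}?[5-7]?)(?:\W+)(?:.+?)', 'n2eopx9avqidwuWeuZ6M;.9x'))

False

This matches optionally the literal '9', then the literal 'wav', then one or more of a non-digit; then a literal 'u' (captured); then one or more of a word character (captured as 'word'); then 3 to 4 of a word character (lazy), then optionally a character in [5-7] (non-capturing group); then one or more of a non-word character (non-capturing group); then one or more of any character (lazy) (non-capturing group).
`re.match` only tries the pattern at the start of the string.
Here the string doesn't start with a match, so the call returns None, and `bool(None)` is False.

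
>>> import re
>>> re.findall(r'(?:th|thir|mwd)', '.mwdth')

Walking the string: at [1:4] → 'mwd'; at [4:6] → 'th'.
`findall` yields the raw match text (2 of them) because the pattern has no groups.

['mwd', 'th']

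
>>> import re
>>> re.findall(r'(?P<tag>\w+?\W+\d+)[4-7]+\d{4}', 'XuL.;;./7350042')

This matches one or more of a word character (lazy), then one or more of a non-word character, then one or more of a digit (captured as 'tag'); then one or more of a character in [4-7], then exactly 4 of a digit.
Because there's exactly one group, `findall` drops the full match and keeps group 1 from the one hit.

['XuL.;;./73']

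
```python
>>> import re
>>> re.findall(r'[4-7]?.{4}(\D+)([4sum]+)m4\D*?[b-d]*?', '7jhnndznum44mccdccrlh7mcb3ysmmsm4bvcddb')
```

This matches optionally a character in [4-7], then exactly 4 of any character; then one or more of a non-digit (captured); then one or more of one of [4sum] (captured); then the literal 'm4', then zero or more of a non-digit (lazy), then zero or more of a character in [b-d] (lazy).
Walking the string: at [0:11] match '7jhnndznum4', groups = ('dzn', 'u'); at [21:33] match '7mcb3ysmmsm4', groups = ('ysmm', 's').
With 2 capturing groups, `findall` returns a 2-tuple per match.

[('dzn', 'u'), ('ysmm', 's')]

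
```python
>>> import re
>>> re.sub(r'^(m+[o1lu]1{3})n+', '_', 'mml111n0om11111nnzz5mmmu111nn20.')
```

The pattern matches anchored at the start of the string; then one or more of the literal 'm', then one of [o1lu], then exactly 3 of a literal '1' (captured); then one or more of a literal 'n'.
Matches: at [0:7] → 'mml111n'.
Every occurrence is swapped for '_'.

'_0om11111nnzz5mmmu111nn20.'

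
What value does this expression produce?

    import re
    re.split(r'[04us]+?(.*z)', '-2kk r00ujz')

['-2kk r', '0ujz', '']

Because the quantifier is non-greedy, it stops expanding at the earliest point where the rest of the pattern can succeed.
The group in the pattern means `split` returns the separators' captures alongside the pieces.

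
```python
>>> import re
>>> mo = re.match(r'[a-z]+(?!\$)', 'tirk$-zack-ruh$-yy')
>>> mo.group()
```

`(?!…)`/`(?<!…)` only lets a position through if the neighbouring text does NOT match; no characters are consumed.
`match` is anchored at position 0; if the pattern doesn't fit there, it returns None.
The match spans [0:3] → 'tir'.

'tir'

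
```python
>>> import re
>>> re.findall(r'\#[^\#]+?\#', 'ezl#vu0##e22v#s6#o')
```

['#vu0#', '#e22v#']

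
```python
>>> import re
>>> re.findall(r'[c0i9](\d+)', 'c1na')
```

Pattern: one of [c0i9]; then one or more of a digit (captured).
One capturing group, so `findall` returns just the captured substring from the one match — 1 in all.

['1']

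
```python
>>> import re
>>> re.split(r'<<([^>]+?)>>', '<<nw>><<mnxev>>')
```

['', 'nw', '', 'mnxev', '']

Matches to split on: at [0:6] → '<<nw>>'; at [6:15] → '<<mnxev>>'.
`re.split` interleaves the captured-group text with the surrounding fragments.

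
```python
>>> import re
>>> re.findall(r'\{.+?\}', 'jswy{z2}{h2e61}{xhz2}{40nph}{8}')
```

A non-greedy quantifier consumes as few characters as it can — just enough that the remainder of the pattern still matches from where it stops; whatever follows it matches normally.
No capturing groups, so `findall` returns the 5 full match strings.

['{z2}', '{h2e61}', '{xhz2}', '{40nph}', '{8}']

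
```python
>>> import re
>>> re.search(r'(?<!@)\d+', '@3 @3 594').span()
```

The negative lookahead/lookbehind blocks any match where the forbidden context is present.
The match spans [6:9] → '594'.

(6, 9)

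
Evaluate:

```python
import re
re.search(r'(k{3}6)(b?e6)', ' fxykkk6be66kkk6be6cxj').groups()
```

The match spans [4:11] → 'kkk6be6'.
Captured: group 1 = 'kkk6', group 2 = 'be6'.

('kkk6', 'be6')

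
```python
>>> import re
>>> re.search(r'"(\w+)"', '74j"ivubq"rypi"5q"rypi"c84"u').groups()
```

('ivubq',)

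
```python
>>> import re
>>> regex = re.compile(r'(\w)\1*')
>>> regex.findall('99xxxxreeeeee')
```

A backreference is literal: `\1` must see the identical characters the first group matched.
Scanning left to right: at [0:2] match '99', group 1 = '9'; at [2:6] match 'xxxx', group 1 = 'x'; at [6:7] match 'r', group 1 = 'r'; at [7:13] match 'eeeeee', group 1 = 'e'.
`findall` collects group 1 from each match (4 total).

['9', 'x', 'r', 'e']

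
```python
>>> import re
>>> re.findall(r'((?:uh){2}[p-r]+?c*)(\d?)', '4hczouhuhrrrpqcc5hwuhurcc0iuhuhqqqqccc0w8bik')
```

[('uhuhr', ''), ('uhuhq', '')]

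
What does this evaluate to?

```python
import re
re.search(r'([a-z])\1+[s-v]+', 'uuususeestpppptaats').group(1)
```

'u'

`\1` is not a pattern — it's the concrete string captured by group 1, re-applied verbatim.
`re.search` scans for the first position where the pattern succeeds.
The match spans [0:6] → 'uuusus'.
Captured: group 1 = 'u'.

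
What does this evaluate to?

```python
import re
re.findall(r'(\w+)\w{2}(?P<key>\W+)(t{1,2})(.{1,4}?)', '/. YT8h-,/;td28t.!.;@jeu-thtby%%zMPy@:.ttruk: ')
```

The pattern matches one or more of a word character (captured); then exactly 2 of a word character; then one or more of a non-word character (captured as 'key'); then 1 to 2 of a literal 't' (captured); then 1 to 4 of any character (lazy) (captured).
Walking the string: at [3:13] match 'YT8h-,/;td', groups = ('YT', '-,/;', 't', 'd'); at [21:27] match 'jeu-th', groups = ('j', '-', 't', 'h'); at [32:42] match 'zMPy@:.ttr', groups = ('zM', '@:.', 'tt', 'r').
Multiple groups make `findall` return tuples — one 4-tuple for each match.

[('YT', '-,/;', 't', 'd'), ('j', '-', 't', 'h'), ('zM', '@:.', 'tt', 'r')]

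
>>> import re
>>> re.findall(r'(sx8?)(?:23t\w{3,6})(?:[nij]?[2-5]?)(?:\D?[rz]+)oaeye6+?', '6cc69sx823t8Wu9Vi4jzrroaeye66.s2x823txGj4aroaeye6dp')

The pattern matches the literal 'sx', then optionally a literal '8' (captured); then the literal '23t', then 3 to 6 of a word character (non-capturing group); then optionally one of [nij], then optionally a character in [2-5] (non-capturing group); then optionally a non-digit, then one or more of one of [rz] (non-capturing group); then the literal 'oae', then the literal 'ye', then one or more of the literal '6' (lazy).
Because there's exactly one group, `findall` drops the full match and keeps group 1 from the one hit.

['sx8']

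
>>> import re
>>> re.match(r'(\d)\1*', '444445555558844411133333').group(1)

The match spans [0:5] → '44444'.
Captured: group 1 = '4'.

'4'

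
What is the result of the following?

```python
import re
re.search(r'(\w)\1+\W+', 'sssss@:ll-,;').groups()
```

('s',)

The match spans [0:7] → 'sssss@:'.
Captured: group 1 = 's'.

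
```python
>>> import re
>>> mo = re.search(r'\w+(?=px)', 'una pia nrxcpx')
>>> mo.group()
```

'nrxc'

Lookahead/lookbehind check context without consuming it, so the matched span excludes the asserted characters.
The match spans [8:12] → 'nrxc'.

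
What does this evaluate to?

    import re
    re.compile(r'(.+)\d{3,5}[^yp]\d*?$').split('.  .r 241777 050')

The group in the pattern means `split` returns the separators' captures alongside the pieces.

['', '.  .r 241', '']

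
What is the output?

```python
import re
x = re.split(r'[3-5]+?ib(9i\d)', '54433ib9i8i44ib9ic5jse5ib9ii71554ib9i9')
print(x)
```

This matches one or more of a character in [3-5] (lazy), then the literal 'ib'; then the literal '9i', then a digit (captured).
With a capturing group present, the delimiter's captured portion is kept in the result list.

['', '9i8', 'i44ib9ic5jse5ib9ii71', '9i9', '']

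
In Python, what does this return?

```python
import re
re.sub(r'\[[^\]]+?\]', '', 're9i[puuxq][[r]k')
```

Matches: at [4:11] → '[puuxq]'; at [11:15] → '[[r]'.
Every occurrence is swapped for ''.

're9ik'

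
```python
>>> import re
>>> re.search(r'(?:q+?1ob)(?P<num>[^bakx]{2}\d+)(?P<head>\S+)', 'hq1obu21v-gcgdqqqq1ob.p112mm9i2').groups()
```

('u21', 'v-gcgdqqqq1ob.p112mm9i2')

The match spans [1:31] → 'q1obu21v-gcgdqqqq1ob.p112mm9i2'.
Captured: group 1 = 'u21', group 2 = 'v-gcgdqqqq1ob.p112mm9i2'.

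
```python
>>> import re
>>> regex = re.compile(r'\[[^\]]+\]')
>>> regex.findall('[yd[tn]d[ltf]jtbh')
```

['[yd[tn]', '[ltf]']

With no groups in the pattern, `findall` gives back each whole match — 2 here.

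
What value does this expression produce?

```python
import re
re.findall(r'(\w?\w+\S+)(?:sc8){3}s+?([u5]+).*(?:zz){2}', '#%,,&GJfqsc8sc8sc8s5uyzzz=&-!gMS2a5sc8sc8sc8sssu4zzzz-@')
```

[('GJfqsc8sc8sc8s5uyzzz=&-!gMS2a5', 'u')]

This matches optionally a word character, then one or more of a word character, then one or more of a non-whitespace character (captured); then the literal 'sc8' repeated 3 times, then one or more of the literal 's' (lazy); then one or more of one of [u5] (captured); then zero or more of any character, then the literal 'zz' repeated 2 times.
Scanning left to right: at [5:53] match 'GJfqsc8sc8sc8s5uyzzz=&-!gMS2a5sc8sc8sc8sssu4zzzz', groups = ('GJfqsc8sc8sc8s5uyzzz=&-!gMS2a5', 'u').
Multiple groups make `findall` return tuples — one 2-tuple for the one match.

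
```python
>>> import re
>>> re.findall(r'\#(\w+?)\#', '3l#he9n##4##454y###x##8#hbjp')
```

['he9n', '4', '454y', 'x', '8']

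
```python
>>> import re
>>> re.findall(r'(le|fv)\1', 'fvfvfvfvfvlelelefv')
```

['fv', 'fv', 'le']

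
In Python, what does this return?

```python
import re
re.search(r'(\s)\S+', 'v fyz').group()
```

' fyz'

The match spans [1:5] → ' fyz'.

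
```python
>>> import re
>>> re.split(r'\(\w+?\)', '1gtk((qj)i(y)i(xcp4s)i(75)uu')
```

Matches to split on: at [5:9] → '(qj)'; at [10:13] → '(y)'; at [14:21] → '(xcp4s)'; at [22:26] → '(75)'.
`split` removes every match and returns the 5 fragments in between.

['1gtk(', 'i', 'i', 'i', 'uu']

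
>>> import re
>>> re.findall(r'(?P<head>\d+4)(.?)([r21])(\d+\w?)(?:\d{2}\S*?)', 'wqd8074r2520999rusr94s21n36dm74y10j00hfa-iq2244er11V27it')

Lazy quantifiers expand one character at a time until the remainder of the pattern can match.
With 4 capturing groups, `findall` returns a 4-tuple per match.

[('8074', 'r', '2', '5209'), ('94', 's', '2', '1n'), ('74', 'y', '1', '0j'), ('2244', 'e', 'r', '11V')]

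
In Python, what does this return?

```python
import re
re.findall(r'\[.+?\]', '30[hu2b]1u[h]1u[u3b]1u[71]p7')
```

['[hu2b]', '[h]', '[u3b]', '[71]']

With the lazy modifier that quantifier settles for the fewest repetitions that let the rest of the pattern succeed (the atoms after it are unaffected and can still be greedy).
Since nothing is captured, `findall` lists the 4 matched substrings directly.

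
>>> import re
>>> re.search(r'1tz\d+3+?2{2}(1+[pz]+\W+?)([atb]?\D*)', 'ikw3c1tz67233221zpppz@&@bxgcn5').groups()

The match spans [5:29] → '1tz67233221zpppz@&@bxgcn'.
Captured: group 1 = '1zpppz@', group 2 = '&@bxgcn'.

('1zpppz@', '&@bxgcn')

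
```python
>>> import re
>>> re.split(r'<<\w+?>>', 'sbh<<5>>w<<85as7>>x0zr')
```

['sbh', 'w', 'x0zr']

The string is cut at each match, leaving 3 pieces.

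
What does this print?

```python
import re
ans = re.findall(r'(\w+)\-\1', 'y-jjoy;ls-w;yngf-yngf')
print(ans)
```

`\1` is not a pattern — it's the concrete string captured by group 1, re-applied verbatim.
Scanning left to right: at [12:21] match 'yngf-yngf', group 1 = 'yngf'.
One capturing group, so `findall` returns just the captured substring from the one match — 1 in all.

['yngf']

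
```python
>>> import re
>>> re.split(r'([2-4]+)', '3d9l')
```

['', '3', 'd9l']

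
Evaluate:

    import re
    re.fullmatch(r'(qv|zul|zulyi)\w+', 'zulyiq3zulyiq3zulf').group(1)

The regex engine tests alternatives in the order written; an earlier branch that matches wins even if a later one would match more.
`re.fullmatch` requires the pattern to consume the entire string.
The match spans [0:18] → 'zulyiq3zulyiq3zulf'.
Captured: group 1 = 'zul'.

'zul'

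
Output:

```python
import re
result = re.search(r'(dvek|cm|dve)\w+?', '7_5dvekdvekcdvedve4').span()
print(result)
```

(3, 8)

Branches in `(...|...)` are attempted left-to-right; the first branch that allows the whole pattern to succeed is taken.
The match spans [3:8] → 'dvekd'.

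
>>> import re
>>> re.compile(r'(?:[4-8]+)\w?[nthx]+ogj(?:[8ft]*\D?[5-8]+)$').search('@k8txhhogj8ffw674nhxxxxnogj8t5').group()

'674nhxxxxnogj8t5'

Pattern: one or more of a character in [4-8] (non-capturing group); then optionally a word character, then one or more of one of [nthx], then the literal 'ogj'; then zero or more of one of [8ft], then optionally a non-digit, then one or more of a character in [5-8] (non-capturing group); then anchored at the end.
`re.search` tries every starting position until one works.
The match spans [14:30] → '674nhxxxxnogj8t5'.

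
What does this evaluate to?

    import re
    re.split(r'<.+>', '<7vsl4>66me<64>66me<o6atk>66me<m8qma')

['', '66me<m8qma']

Matches to split on: at [0:26] → '<7vsl4>66me<64>66me<o6atk>'.
Splitting on the pattern gives 2 pieces.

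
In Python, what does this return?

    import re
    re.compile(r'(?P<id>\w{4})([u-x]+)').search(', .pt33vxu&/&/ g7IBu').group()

'pt33vxu'

The match spans [3:10] → 'pt33vxu'.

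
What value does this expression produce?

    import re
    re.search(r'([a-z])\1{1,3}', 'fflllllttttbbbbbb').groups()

('f',)

A backreference is literal: `\1` must see the identical characters the first group matched.
`search` walks the string left to right and returns the first match it finds.
The match spans [0:2] → 'ff'.
Captured: group 1 = 'f'.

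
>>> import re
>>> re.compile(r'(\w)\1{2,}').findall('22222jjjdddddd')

After group 1 captures some text, `\1` only succeeds where that same text appears again.
With a single group, `findall` returns only what that group captured — 3 items.

['2', 'j', 'd']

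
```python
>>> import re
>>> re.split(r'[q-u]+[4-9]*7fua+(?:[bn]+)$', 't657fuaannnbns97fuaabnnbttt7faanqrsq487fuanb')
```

Pattern: one or more of a character in [q-u]; then zero or more of a character in [4-9], then the literal '7fu', then one or more of a literal 'a'; then one or more of one of [bn] (non-capturing group); then anchored at the end.
Matches to split on: at [32:44] → 'qrsq487fuanb'.
Splitting on the pattern gives 2 pieces.

['t657fuaannnbns97fuaabnnbttt7faan', '']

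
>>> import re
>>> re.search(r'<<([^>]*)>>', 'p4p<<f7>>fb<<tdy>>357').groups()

('f7',)

The match spans [3:9] → '<<f7>>'.
Captured: group 1 = 'f7'.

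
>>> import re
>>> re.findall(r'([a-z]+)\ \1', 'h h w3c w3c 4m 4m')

The backreference `\1` re-matches whatever the first group consumed, character for character.
`findall` collects group 1 from the one match (1 total).

['h']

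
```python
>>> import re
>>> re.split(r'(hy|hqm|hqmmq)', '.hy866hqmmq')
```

Alternation isn't longest-match — the leftmost alternative that fits at this position is chosen.
Matches to split on: at [1:3] → 'hy'; at [6:9] → 'hqm'.
`re.split` interleaves the captured-group text with the surrounding fragments.

['.', 'hy', '866', 'hqm', 'mq']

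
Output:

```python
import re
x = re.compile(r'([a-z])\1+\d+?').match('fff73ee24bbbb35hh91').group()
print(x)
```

fff7

`match` is anchored at position 0; if the pattern doesn't fit there, it returns None.
The match spans [0:4] → 'fff7'.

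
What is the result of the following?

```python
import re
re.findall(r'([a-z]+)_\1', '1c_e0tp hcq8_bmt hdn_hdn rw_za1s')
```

A backreference is literal: `\1` must see the identical characters the first group matched.
Scanning left to right: at [17:24] match 'hdn_hdn', group 1 = 'hdn'.
With a single group, `findall` returns only what that group captured — 1 item.

['hdn']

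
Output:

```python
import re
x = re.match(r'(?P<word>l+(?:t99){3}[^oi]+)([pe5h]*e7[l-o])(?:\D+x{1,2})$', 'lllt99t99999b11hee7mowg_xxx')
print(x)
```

This matches one or more of a literal 'l', then the literal 't99' repeated 3 times, then one or more of any character except [oi] (captured as 'word'); then zero or more of one of [pe5h], then the literal 'e7', then a character in [l-o] (captured); then one or more of a non-digit, then 1 to 2 of a literal 'x' (non-capturing group); then anchored at the end.
With `match`, the pattern is implicitly anchored at the beginning.
Here the string doesn't start with a match, so the call returns None.

None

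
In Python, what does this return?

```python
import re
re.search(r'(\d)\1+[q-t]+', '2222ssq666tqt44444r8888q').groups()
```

After group 1 captures some text, `\1` only succeeds where that same text appears again.
`search` walks the string left to right and returns the first match it finds.
The match spans [0:7] → '2222ssq'.
Captured: group 1 = '2'.

('2',)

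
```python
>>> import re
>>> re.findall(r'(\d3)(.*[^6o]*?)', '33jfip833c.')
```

[('33', 'jfip833c.')]

This matches a digit, then the literal '3' (captured); then zero or more of any character, then zero or more of any character except [6o] (lazy) (captured).
Walking the string: at [0:11] match '33jfip833c.', groups = ('33', 'jfip833c.').
Multiple groups make `findall` return tuples — one 2-tuple for the one match.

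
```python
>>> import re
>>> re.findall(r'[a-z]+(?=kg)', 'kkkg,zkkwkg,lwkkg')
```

['kk', 'zkkw', 'lwk']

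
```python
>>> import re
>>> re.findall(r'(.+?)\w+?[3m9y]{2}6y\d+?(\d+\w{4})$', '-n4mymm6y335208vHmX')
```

[('-', '35208vHmX')]

The pattern matches one or more of any character (lazy) (captured); then one or more of a word character (lazy); then exactly 2 of one of [3m9y], then the literal '6y', then one or more of a digit (lazy); then one or more of a digit, then exactly 4 of a word character (captured); then anchored at the end.
Matches: at [0:19] match '-n4mymm6y335208vHmX', groups = ('-', '35208vHmX').
2 groups means the one result is a tuple of 2 captured strings — 1 here.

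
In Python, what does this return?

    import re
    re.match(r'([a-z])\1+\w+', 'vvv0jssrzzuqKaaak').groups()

('v',)

The match spans [0:17] → 'vvv0jssrzzuqKaaak'.
Captured: group 1 = 'v'.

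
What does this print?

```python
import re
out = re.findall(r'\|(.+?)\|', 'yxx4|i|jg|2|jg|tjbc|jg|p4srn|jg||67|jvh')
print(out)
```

Scanning left to right: at [4:7] match '|i|', group 1 = 'i'; at [9:12] match '|2|', group 1 = '2'; at [14:20] match '|tjbc|', group 1 = 'tjbc'; at [22:29] match '|p4srn|', group 1 = 'p4srn'; at [31:36] match '||67|', group 1 = '|67'.
One capturing group, so `findall` returns just the captured substring from each match — 5 in all.

['i', '2', 'tjbc', 'p4srn', '|67']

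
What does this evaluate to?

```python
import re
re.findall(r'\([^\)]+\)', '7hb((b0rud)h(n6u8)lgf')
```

Matches: at [3:11] → '((b0rud)'; at [12:18] → '(n6u8)'.
`findall` yields the raw match text (2 of them) because the pattern has no groups.

['((b0rud)', '(n6u8)']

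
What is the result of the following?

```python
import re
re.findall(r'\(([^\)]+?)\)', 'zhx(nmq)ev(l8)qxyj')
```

['nmq', 'l8']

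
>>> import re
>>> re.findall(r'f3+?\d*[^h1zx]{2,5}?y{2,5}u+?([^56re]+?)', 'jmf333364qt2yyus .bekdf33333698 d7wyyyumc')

Pattern: a literal 'f', then one or more of a literal '3' (lazy); then zero or more of a digit; then 2 to 5 of any character except [h1zx] (lazy); then 2 to 5 of the literal 'y', then one or more of a literal 'u' (lazy); then one or more of any character except [56re] (lazy) (captured).
The `?` after the quantifier makes it lazy — it takes as little as possible before letting the rest of the pattern try.
Walking the string: at [2:16] match 'f333364qt2yyus', group 1 = 's'; at [22:40] match 'f33333698 d7wyyyum', group 1 = 'm'.
One capturing group, so `findall` returns just the captured substring from each match — 2 in all.

['s', 'm']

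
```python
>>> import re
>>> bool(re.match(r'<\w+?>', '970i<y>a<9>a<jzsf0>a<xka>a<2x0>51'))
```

`match` is anchored at position 0; if the pattern doesn't fit there, it returns None.
Here the string doesn't start with a match, so the call returns None, and `bool(None)` is False.

False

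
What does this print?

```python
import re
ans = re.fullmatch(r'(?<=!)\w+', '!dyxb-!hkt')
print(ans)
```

None

`re.fullmatch` is like wrapping the pattern in `^…$` (in single-line mode).
Here the string isn't matched end-to-end, so the call returns None.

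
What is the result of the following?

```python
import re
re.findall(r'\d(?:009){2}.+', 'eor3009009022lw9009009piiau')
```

The pattern matches a digit, then the literal '009' repeated 2 times; then one or more of any character.
`findall` yields the raw match text (1 of them) because the pattern has no groups.

['3009009022lw9009009piiau']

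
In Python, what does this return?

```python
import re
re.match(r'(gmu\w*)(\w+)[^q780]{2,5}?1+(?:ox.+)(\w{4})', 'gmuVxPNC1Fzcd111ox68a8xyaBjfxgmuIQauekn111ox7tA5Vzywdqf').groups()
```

Pattern: the literal 'gmu', then zero or more of a word character (captured); then one or more of a word character (captured); then 2 to 5 of any character except [q780] (lazy), then one or more of a literal '1'; then the literal 'ox', then one or more of any character (non-capturing group); then exactly 4 of a word character (captured).
`match` is anchored at position 0; if the pattern doesn't fit there, it returns None.
The match spans [0:55] → 'gmuVxPNC1Fzcd111ox68a8xyaBjfxgmuIQauekn111ox7tA5Vzywdqf'.
Captured: group 1 = 'gmuVxPNC1Fzcd111ox68a8xyaBjfxgmuIQauek', group 2 = 'n', group 3 = 'wdqf'.

('gmuVxPNC1Fzcd111ox68a8xyaBjfxgmuIQauek', 'n', 'wdqf')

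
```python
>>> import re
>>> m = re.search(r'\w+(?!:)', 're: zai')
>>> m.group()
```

'r'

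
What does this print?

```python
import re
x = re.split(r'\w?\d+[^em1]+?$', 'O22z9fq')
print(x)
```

Splitting on the pattern gives 2 pieces.

['', '']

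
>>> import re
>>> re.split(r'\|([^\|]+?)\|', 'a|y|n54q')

The group in the pattern means `split` returns the separators' captures alongside the pieces.

['a', 'y', 'n54q']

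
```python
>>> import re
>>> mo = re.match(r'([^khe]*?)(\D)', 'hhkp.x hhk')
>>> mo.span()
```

(0, 1)

`re.match` only tries the pattern at the start of the string.
The match spans [0:1] → 'h'.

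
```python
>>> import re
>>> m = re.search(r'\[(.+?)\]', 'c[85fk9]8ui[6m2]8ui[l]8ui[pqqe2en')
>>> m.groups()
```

('85fk9',)

The match spans [1:8] → '[85fk9]'.
Captured: group 1 = '85fk9'.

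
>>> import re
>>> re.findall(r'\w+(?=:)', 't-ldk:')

The `(?=…)`/`(?<=…)` assertion just peeks at neighbouring text; it doesn't advance the match position.
No capturing groups, so `findall` returns the 1 full match string.

['ldk']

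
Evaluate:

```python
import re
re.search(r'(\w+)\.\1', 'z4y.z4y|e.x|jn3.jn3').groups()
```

('z4y',)

A backreference is literal: `\1` must see the identical characters the first group matched.
`re.search` scans for the first position where the pattern succeeds.
The match spans [0:7] → 'z4y.z4y'.
Captured: group 1 = 'z4y'.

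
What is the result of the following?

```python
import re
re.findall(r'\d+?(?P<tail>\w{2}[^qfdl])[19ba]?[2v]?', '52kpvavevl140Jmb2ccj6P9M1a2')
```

The pattern matches one or more of a digit (lazy); then exactly 2 of a word character, then any character except [qfdl] (captured as 'tail'); then optionally one of [19ba], then optionally one of [2v].
The `?` after the quantifier makes it lazy — it takes as little as possible before letting the rest of the pattern try.
Matches: at [0:5] match '52kpv', group 1 = '2kp'; at [10:14] match '140J', group 1 = '40J'; at [16:20] match '2ccj', group 1 = 'ccj'; at [20:25] match '6P9M1', group 1 = 'P9M'.
Because there's exactly one group, `findall` drops the full match and keeps group 1 from each hit.

['2kp', '40J', 'ccj', 'P9M']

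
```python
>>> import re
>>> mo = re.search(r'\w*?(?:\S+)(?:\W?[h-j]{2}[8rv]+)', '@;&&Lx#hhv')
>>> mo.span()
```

The match spans [0:10] → '@;&&Lx#hhv'.

(0, 10)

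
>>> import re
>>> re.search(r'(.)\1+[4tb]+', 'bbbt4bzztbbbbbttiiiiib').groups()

('b',)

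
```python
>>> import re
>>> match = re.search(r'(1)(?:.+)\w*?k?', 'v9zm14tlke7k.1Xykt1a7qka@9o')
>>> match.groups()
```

This matches a literal '1' (captured); then one or more of any character (non-capturing group); then zero or more of a word character (lazy), then optionally a literal 'k'.
`re.search` tries every starting position until one works.
The match spans [4:27] → '14tlke7k.1Xykt1a7qka@9o'.
Captured: group 1 = '1'.

('1',)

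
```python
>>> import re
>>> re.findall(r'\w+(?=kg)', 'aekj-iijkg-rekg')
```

['iij', 're']

The positive lookaround only admits positions where the adjacent text matches; those characters stay outside the span.
No capturing groups, so `findall` returns the 2 full match strings.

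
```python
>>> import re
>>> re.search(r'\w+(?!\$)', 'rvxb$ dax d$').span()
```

(0, 3)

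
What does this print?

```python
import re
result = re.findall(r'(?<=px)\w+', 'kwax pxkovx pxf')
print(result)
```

['kovx', 'f']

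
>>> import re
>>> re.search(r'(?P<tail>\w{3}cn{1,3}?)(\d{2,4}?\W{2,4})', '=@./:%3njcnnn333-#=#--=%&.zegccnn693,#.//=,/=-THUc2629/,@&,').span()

(6, 20)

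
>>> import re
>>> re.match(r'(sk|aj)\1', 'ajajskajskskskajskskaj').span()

With `match`, the pattern is implicitly anchored at the beginning.
The match spans [0:4] → 'ajaj'.

(0, 4)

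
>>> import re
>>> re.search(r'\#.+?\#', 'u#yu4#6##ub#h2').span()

The match spans [1:6] → '#yu4#'.

(1, 6)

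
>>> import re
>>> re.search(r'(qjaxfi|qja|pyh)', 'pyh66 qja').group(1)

'pyh'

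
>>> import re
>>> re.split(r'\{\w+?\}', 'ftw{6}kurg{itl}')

['ftw', 'kurg', '']

Each match becomes a cut point; 3 segments remain.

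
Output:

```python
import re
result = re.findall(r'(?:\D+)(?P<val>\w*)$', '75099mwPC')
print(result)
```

['']

With a single group, `findall` returns only what that group captured — 1 item.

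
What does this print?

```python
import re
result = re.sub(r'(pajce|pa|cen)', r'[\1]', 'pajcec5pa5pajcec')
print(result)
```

Branches in `(...|...)` are attempted left-to-right; the first branch that allows the whole pattern to succeed is taken.
Matches: at [0:5] → 'pajce'; at [7:9] → 'pa'; at [10:15] → 'pajce'.
`\1` in the replacement pulls in group 1's text for each match.

[pajce]c5[pa]5[pajce]c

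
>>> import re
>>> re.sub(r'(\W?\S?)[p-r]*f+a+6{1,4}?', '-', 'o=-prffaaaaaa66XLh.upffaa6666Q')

This matches optionally a non-word character, then optionally a non-whitespace character (captured); then zero or more of a character in [p-r], then one or more of the literal 'f'; then one or more of the literal 'a', then 1 to 4 of a literal '6' (lazy).
A non-greedy quantifier consumes as few characters as it can — just enough that the remainder of the pattern still matches from where it stops; whatever follows it matches normally.
Matches: at [1:14] → '=-prffaaaaaa6'; at [18:26] → '.upffaa6'.
Every occurrence is swapped for '-'.

'o-6XLh-666Q'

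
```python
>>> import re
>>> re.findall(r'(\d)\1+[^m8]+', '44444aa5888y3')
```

['4', '8']

A backreference is literal: `\1` must see the identical characters the first group matched.
Walking the string: at [0:8] match '44444aa5', group 1 = '4'; at [8:13] match '888y3', group 1 = '8'.
Because there's exactly one group, `findall` drops the full match and keeps group 1 from each hit.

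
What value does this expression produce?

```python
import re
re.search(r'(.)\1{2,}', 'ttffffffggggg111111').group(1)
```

'f'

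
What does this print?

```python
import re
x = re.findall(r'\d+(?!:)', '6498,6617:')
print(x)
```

['6498', '661']

A negative assertion filters positions out without eating any characters.
Scanning left to right: at [0:4] → '6498'; at [5:8] → '661'.
`findall` yields the raw match text (2 of them) because the pattern has no groups.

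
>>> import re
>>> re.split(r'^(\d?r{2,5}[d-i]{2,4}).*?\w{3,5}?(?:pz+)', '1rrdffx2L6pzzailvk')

['', '1rrdff', 'ailvk']

The pattern matches anchored at the start of the string; then optionally a digit, then 2 to 5 of a literal 'r', then 2 to 4 of a character in [d-i] (captured); then zero or more of any character (lazy), then 3 to 5 of a word character (lazy); then the literal 'p', then one or more of a literal 'z' (non-capturing group).
Matches to split on: at [0:13] → '1rrdffx2L6pzz'.
The group in the pattern means `split` returns the separators' captures alongside the pieces.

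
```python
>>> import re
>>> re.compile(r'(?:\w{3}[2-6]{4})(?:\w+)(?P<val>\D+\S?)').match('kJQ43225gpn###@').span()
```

`re.match` won't scan ahead — the pattern has to work from the very first character.
The match spans [0:15] → 'kJQ43225gpn###@'.

(0, 15)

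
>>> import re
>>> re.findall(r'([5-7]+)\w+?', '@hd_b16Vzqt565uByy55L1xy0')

['6', '565', '55']

This matches one or more of a character in [5-7] (captured); then one or more of a word character (lazy).
With a single group, `findall` returns only what that group captured — 3 items.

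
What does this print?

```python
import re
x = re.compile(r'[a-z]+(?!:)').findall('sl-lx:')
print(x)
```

['sl', 'l']

Because the assertion is negative and zero-width, positions next to the forbidden text are skipped.
Scanning left to right: at [0:2] → 'sl'; at [3:4] → 'l'.
With no groups in the pattern, `findall` gives back each whole match — 2 here.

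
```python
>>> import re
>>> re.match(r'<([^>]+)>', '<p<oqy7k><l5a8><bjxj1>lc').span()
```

(0, 9)

`re.match` won't scan ahead — the pattern has to work from the very first character.
The match spans [0:9] → '<p<oqy7k>'.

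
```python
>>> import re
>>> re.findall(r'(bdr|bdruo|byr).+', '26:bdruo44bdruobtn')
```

['bdr']

Alternation isn't longest-match — the leftmost alternative that fits at this position is chosen.
With a single group, `findall` returns only what that group captured — 1 item.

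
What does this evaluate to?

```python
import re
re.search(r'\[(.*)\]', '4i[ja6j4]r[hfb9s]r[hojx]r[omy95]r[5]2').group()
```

'[ja6j4]r[hfb9s]r[hojx]r[omy95]r[5]'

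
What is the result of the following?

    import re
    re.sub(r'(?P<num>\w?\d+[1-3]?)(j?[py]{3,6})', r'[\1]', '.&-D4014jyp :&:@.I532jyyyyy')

The pattern matches optionally a word character, then one or more of a digit, then optionally a character in [1-3] (captured as 'num'); then optionally a literal 'j', then 3 to 6 of one of [py] (captured).
Matches: at [17:27] → 'I532jyyyyy'.
The replacement refers to a captured group, so each match is rewritten using its own captured text.

'.&-D4014jyp :&:@.[I532]'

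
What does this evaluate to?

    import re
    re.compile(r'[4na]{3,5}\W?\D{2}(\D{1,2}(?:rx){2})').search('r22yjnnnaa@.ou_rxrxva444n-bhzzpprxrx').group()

This matches 3 to 5 of one of [4na], then optionally a non-word character, then exactly 2 of a non-digit; then 1 to 2 of a non-digit, then the literal 'rx' repeated 2 times (captured).
`re.search` tries every starting position until one works.
The match spans [5:19] → 'nnnaa@.ou_rxrx'.
Captured: group 1 = 'u_rxrx'.

'nnnaa@.ou_rxrx'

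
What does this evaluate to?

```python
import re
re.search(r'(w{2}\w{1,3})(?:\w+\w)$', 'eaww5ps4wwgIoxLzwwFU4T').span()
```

The pattern matches exactly 2 of a literal 'w', then 1 to 3 of a word character (captured); then one or more of a word character, then a word character (non-capturing group); then anchored at the end.
`re.search` tries every starting position until one works.
The match spans [2:22] → 'ww5ps4wwgIoxLzwwFU4T'.
Captured: group 1 = 'ww5ps'.

(2, 22)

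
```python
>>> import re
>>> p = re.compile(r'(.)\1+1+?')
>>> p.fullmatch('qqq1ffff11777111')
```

A backreference is literal: `\1` must see the identical characters the first group matched.
`re.fullmatch` requires the pattern to consume the entire string.
Here there's no way to consume every character, so the call returns None.

None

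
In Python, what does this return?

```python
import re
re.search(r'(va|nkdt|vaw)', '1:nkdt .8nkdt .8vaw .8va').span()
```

The match spans [2:6] → 'nkdt'.

(2, 6)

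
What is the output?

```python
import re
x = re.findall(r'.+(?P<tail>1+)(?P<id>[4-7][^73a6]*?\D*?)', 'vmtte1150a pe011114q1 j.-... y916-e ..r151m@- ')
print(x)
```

[('1', '5')]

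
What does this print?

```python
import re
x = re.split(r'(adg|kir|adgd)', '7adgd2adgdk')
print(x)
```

`|` is ordered: at each position the engine commits to the first alternative that works.
Matches to split on: at [1:4] → 'adg'; at [6:9] → 'adg'.
Because the pattern has a capturing group, `split` also inserts each captured text between the pieces.

['7', 'adg', 'd2', 'adg', 'dk']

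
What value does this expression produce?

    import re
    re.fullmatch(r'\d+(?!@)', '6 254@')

`(?!…)`/`(?<!…)` only lets a position through if the neighbouring text does NOT match; no characters are consumed.
`fullmatch` succeeds only if the pattern covers the string from start to end.
Here the pattern can't cover the whole string, so the call returns None.

None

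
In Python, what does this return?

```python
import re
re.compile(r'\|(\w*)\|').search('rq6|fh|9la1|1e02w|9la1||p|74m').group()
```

`re.search` tries every starting position until one works.
The match spans [3:7] → '|fh|'.
Captured: group 1 = 'fh'.

'|fh|'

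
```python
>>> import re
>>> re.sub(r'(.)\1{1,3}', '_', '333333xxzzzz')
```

`\1` is not a pattern — it's the concrete string captured by group 1, re-applied verbatim.
Each match is replaced by '_'.

'____'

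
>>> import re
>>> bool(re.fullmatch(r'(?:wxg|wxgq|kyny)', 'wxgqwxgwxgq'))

`fullmatch` succeeds only if the pattern covers the string from start to end.
Here the pattern can't cover the whole string, so the call returns None, and `bool(None)` is False.

False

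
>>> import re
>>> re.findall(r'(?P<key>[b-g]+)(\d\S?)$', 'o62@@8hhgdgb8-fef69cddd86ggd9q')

[('ggd', '9q')]

The pattern matches one or more of a character in [b-g] (captured as 'key'); then a digit, then optionally a non-whitespace character (captured); then anchored at the end.
Matches: at [25:30] match 'ggd9q', groups = ('ggd', '9q').
2 groups means the one result is a tuple of 2 captured strings — 1 here.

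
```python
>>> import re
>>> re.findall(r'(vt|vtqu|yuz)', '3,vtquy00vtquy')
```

['vt', 'vt']

The regex engine tests alternatives in the order written; an earlier branch that matches wins even if a later one would match more.
Because there's exactly one group, `findall` drops the full match and keeps group 1 from each hit.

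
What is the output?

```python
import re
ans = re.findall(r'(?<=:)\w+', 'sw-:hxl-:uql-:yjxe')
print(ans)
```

['hxl', 'uql', 'yjxe']

The positive lookaround only admits positions where the adjacent text matches; those characters stay outside the span.
No capturing groups, so `findall` returns the 3 full match strings.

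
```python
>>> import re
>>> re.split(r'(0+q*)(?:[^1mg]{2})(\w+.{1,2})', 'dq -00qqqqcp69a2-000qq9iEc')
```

['dq -', '00qqqq', '69a2-0', '', '00qq', 'Ec', '']

Pattern: one or more of the literal '0', then zero or more of a literal 'q' (captured); then exactly 2 of any character except [1mg] (non-capturing group); then one or more of a word character, then 1 to 2 of any character (captured).
`re.split` interleaves the captured-group text with the surrounding fragments.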